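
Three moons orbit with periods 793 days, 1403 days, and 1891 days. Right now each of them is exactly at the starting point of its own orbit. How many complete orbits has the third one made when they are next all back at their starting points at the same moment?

299 orbits

They are all back at their starting positions together after one LCM of the periods.
793 = 13 × 61
1403 = 23 × 61
1891 = 31 × 61
LCM(793, 1403, 1891) = 13 × 23 × 31 × 61 = 565409.
Orbits for period 1891: 565409 / 1891 = 299.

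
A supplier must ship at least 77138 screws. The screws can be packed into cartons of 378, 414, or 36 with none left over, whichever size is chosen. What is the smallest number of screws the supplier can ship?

The number of screws must be a common multiple of 378, 414, and 36, so a multiple of their LCM.
378 = 2 × 3^3 × 7
414 = 2 × 3^2 × 23
36 = 2^2 × 3^2
LCM(378, 414, 36) = 2^2 × 3^3 × 7 × 23 = 17388.
Smallest multiple of 17388 that is ≥ 77138: ⌈77138/17388⌉ × 17388 = 5 × 17388 = 86940.

86940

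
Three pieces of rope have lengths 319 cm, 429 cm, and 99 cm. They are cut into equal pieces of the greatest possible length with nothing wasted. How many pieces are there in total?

Piece length = gcd(319, 429, 99).
319 = 11 × 29
429 = 3 × 11 × 13
99 = 3^2 × 11
gcd(319, 429, 99) = 11.
Total pieces = 319/11 + 429/11 + 99/11 = 29 + 39 + 9 = 77.

77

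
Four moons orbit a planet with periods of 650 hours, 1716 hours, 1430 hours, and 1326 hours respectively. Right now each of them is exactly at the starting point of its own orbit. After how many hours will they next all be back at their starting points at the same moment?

729300 hours

We need the least common multiple of the intervals.
650 = 2 × 5^2 × 13
1716 = 2^2 × 3 × 11 × 13
1430 = 2 × 5 × 11 × 13
1326 = 2 × 3 × 13 × 17
LCM(650, 1716, 1430, 1326) = 2^2 × 3 × 5^2 × 11 × 13 × 17 = 729300.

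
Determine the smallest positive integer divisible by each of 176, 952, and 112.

20944

176 = 2^4 × 11
952 = 2^3 × 7 × 17
112 = 2^4 × 7
LCM(176, 952, 112) = 2^4 × 7 × 11 × 17 = 20944.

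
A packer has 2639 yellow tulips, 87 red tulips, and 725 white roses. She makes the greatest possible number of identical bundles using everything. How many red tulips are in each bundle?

3

Number of bundles = gcd(2639, 87, 725).
2639 = 7 × 13 × 29
87 = 3 × 29
725 = 5^2 × 29
gcd(2639, 87, 725) = 29.
red tulips per bundle = 87 / 29 = 3.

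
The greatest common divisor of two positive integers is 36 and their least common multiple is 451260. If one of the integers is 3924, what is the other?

For two integers, gcd × lcm = product, so the other is (36 × 451260) / 3924 = 16245360 / 3924 = 4140.

4140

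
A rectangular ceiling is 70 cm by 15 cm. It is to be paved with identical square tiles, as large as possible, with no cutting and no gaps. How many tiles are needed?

42

Tile side = gcd(70, 15).
70 = 2 × 5 × 7
15 = 3 × 5
gcd(70, 15) = 5.
Tiles: (70/5) × (15/5) = 14 × 3 = 42.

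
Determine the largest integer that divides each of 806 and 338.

806 = 2 × 13 × 31
338 = 2 × 13^2
gcd(806, 338) = 2 × 13 = 26.

26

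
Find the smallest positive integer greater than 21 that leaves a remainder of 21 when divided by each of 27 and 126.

399

N − 21 must be a common multiple of 27 and 126.
27 = 3^3
126 = 2 × 3^2 × 7
LCM(27, 126) = 2 × 3^3 × 7 = 378.
Smallest N > 21 is LCM + 21 = 378 + 21 = 399.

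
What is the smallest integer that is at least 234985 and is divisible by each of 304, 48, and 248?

The integer must be a common multiple of 304, 48, and 248, so a multiple of their LCM.
304 = 2^4 × 19
48 = 2^4 × 3
248 = 2^3 × 31
LCM(304, 48, 248) = 2^4 × 3 × 19 × 31 = 28272.
Smallest multiple of 28272 that is ≥ 234985: ⌈234985/28272⌉ × 28272 = 9 × 28272 = 254448.

254448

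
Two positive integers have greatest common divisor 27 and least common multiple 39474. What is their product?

For any two positive integers, gcd × lcm = product = 27 × 39474 = 1065798.

1065798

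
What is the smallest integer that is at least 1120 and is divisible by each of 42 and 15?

The integer must be a common multiple of 42 and 15, so a multiple of their LCM.
42 = 2 × 3 × 7
15 = 3 × 5
LCM(42, 15) = 2 × 3 × 5 × 7 = 210.
Smallest multiple of 210 that is ≥ 1120: ⌈1120/210⌉ × 210 = 6 × 210 = 1260.

1260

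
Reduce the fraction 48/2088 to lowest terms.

48 = 2^4 × 3
2088 = 2^3 × 3^2 × 29
gcd(48, 2088) = 2^3 × 3 = 24.
Divide numerator and denominator by 24: 48/2088 = 2/87.

2/87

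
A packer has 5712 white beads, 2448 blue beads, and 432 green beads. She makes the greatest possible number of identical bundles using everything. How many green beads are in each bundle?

Number of bundles = gcd(5712, 2448, 432).
5712 = 2^4 × 3 × 7 × 17
2448 = 2^4 × 3^2 × 17
432 = 2^4 × 3^3
gcd(5712, 2448, 432) = 2^4 × 3 = 48.
green beads per bundle = 432 / 48 = 9.

9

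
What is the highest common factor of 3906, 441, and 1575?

63

3906 = 2 × 3^2 × 7 × 31
441 = 3^2 × 7^2
1575 = 3^2 × 5^2 × 7
gcd(3906, 441, 1575) = 3^2 × 7 = 63.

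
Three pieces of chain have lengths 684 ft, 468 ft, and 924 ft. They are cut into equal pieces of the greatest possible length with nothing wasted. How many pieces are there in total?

173

Piece length = gcd(684, 468, 924).
684 = 2^2 × 3^2 × 19
468 = 2^2 × 3^2 × 13
924 = 2^2 × 3 × 7 × 11
gcd(684, 468, 924) = 2^2 × 3 = 12.
Total pieces = 684/12 + 468/12 + 924/12 = 57 + 39 + 77 = 173.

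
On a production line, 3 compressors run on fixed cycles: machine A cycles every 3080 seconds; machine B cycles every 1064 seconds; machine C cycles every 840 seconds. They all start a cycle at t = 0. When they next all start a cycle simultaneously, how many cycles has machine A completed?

57 cycles

They are all back at their starting positions together after one LCM of the periods.
3080 = 2^3 × 5 × 7 × 11
1064 = 2^3 × 7 × 19
840 = 2^3 × 3 × 5 × 7
LCM(3080, 1064, 840) = 2^3 × 3 × 5 × 7 × 11 × 19 = 175560.
Cycles for period 3080: 175560 / 3080 = 57.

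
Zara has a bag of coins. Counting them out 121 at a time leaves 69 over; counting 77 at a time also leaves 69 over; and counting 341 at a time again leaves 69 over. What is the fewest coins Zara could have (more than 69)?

N − 69 must be a common multiple of 121, 77, and 341.
121 = 11^2
77 = 7 × 11
341 = 11 × 31
LCM(121, 77, 341) = 7 × 11^2 × 31 = 26257.
Smallest N > 69 is LCM + 69 = 26257 + 69 = 26326.

26326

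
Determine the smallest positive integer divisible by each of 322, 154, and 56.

322 = 2 × 7 × 23
154 = 2 × 7 × 11
56 = 2^3 × 7
LCM(322, 154, 56) = 2^3 × 7 × 11 × 23 = 14168.

14168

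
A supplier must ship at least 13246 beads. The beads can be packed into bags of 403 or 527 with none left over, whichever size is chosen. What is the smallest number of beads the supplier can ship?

13702

The number of beads must be a common multiple of 403 and 527, so a multiple of their LCM.
403 = 13 × 31
527 = 17 × 31
LCM(403, 527) = 13 × 17 × 31 = 6851.
Smallest multiple of 6851 that is ≥ 13246: ⌈13246/6851⌉ × 6851 = 2 × 6851 = 13702.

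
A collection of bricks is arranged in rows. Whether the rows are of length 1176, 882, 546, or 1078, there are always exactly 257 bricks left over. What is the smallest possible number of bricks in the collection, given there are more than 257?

N − 257 must be a common multiple of 1176, 882, 546, and 1078.
1176 = 2^3 × 3 × 7^2
882 = 2 × 3^2 × 7^2
546 = 2 × 3 × 7 × 13
1078 = 2 × 7^2 × 11
LCM(1176, 882, 546, 1078) = 2^3 × 3^2 × 7^2 × 11 × 13 = 504504.
Smallest N > 257 is LCM + 257 = 504504 + 257 = 504761.

504761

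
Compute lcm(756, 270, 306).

756 = 2^2 × 3^3 × 7
270 = 2 × 3^3 × 5
306 = 2 × 3^2 × 17
LCM(756, 270, 306) = 2^2 × 3^3 × 5 × 7 × 17 = 64260.

64260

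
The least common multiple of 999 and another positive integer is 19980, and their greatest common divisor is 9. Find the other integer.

180

gcd × lcm = product of the two integers, so the other integer is (9 × 19980) / 999 = 180.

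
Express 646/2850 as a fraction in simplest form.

17/75

646 = 2 × 17 × 19
2850 = 2 × 3 × 5^2 × 19
gcd(646, 2850) = 2 × 19 = 38.
Divide numerator and denominator by 38: 646/2850 = 17/75.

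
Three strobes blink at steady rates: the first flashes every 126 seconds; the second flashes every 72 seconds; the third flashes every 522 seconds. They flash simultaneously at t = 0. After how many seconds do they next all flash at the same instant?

They coincide at every common multiple of the periods; the first is the LCM.
126 = 2 × 3^2 × 7
72 = 2^3 × 3^2
522 = 2 × 3^2 × 29
LCM(126, 72, 522) = 2^3 × 3^2 × 7 × 29 = 14616.

14616 seconds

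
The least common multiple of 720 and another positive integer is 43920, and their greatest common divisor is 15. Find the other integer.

gcd × lcm = product of the two integers, so the other integer is (15 × 43920) / 720 = 915.

915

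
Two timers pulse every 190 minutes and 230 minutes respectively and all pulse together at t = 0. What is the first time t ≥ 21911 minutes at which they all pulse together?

26220 minutes

Joint pulses occur at multiples of LCM(190, 230).
190 = 2 × 5 × 19
230 = 2 × 5 × 23
LCM(190, 230) = 2 × 5 × 19 × 23 = 4370.
Smallest multiple of 4370 that is ≥ 21911: ⌈21911/4370⌉ × 4370 = 6 × 4370 = 26220.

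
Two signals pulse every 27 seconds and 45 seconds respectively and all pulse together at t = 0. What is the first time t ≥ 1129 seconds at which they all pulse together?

1215 seconds

Joint pulses occur at multiples of LCM(27, 45).
27 = 3^3
45 = 3^2 × 5
LCM(27, 45) = 3^3 × 5 = 135.
Smallest multiple of 135 that is ≥ 1129: ⌈1129/135⌉ × 135 = 9 × 135 = 1215.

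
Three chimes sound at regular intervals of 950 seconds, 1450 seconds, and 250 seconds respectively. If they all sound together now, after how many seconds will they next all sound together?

They coincide at every common multiple of the periods; the first is the LCM.
950 = 2 × 5^2 × 19
1450 = 2 × 5^2 × 29
250 = 2 × 5^3
LCM(950, 1450, 250) = 2 × 5^3 × 19 × 29 = 137750.

137750 seconds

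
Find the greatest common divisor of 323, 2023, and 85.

17

323 = 17 × 19
2023 = 7 × 17^2
85 = 5 × 17
gcd(323, 2023, 85) = 17.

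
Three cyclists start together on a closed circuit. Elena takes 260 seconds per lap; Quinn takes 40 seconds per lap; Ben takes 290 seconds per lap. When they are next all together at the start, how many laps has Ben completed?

52 laps

They are all back at their starting positions together after one LCM of the periods.
260 = 2^2 × 5 × 13
40 = 2^3 × 5
290 = 2 × 5 × 29
LCM(260, 40, 290) = 2^3 × 5 × 13 × 29 = 15080.
Laps for period 290: 15080 / 290 = 52.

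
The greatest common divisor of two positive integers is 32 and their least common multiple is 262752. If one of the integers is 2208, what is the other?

3808

For two integers, gcd × lcm = product, so the other is (32 × 262752) / 2208 = 8408064 / 2208 = 3808.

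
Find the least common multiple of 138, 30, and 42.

4830

138 = 2 × 3 × 23
30 = 2 × 3 × 5
42 = 2 × 3 × 7
LCM(138, 30, 42) = 2 × 3 × 5 × 7 × 23 = 4830.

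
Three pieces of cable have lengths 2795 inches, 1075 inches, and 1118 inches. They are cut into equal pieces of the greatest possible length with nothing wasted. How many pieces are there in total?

Piece length = gcd(2795, 1075, 1118).
2795 = 5 × 13 × 43
1075 = 5^2 × 43
1118 = 2 × 13 × 43
gcd(2795, 1075, 1118) = 43.
Total pieces = 2795/43 + 1075/43 + 1118/43 = 65 + 25 + 26 = 116.

116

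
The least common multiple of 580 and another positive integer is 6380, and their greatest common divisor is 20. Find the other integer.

220

gcd × lcm = product of the two integers, so the other integer is (20 × 6380) / 580 = 220.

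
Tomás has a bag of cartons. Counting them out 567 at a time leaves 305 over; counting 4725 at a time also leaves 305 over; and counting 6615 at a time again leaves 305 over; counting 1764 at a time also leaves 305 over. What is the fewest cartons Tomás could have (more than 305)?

N − 305 must be a common multiple of 567, 4725, 6615, and 1764.
567 = 3^4 × 7
4725 = 3^3 × 5^2 × 7
6615 = 3^3 × 5 × 7^2
1764 = 2^2 × 3^2 × 7^2
LCM(567, 4725, 6615, 1764) = 2^2 × 3^4 × 5^2 × 7^2 = 396900.
Smallest N > 305 is LCM + 305 = 396900 + 305 = 397205.

397205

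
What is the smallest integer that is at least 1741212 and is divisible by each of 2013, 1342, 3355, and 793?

The integer must be a common multiple of 2013, 1342, 3355, and 793, so a multiple of their LCM.
2013 = 3 × 11 × 61
1342 = 2 × 11 × 61
3355 = 5 × 11 × 61
793 = 13 × 61
LCM(2013, 1342, 3355, 793) = 2 × 3 × 5 × 11 × 13 × 61 = 261690.
Smallest multiple of 261690 that is ≥ 1741212: ⌈1741212/261690⌉ × 261690 = 7 × 261690 = 1831830.

1831830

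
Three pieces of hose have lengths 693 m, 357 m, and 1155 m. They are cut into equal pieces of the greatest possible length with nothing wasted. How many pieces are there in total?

105

Piece length = gcd(693, 357, 1155).
693 = 3^2 × 7 × 11
357 = 3 × 7 × 17
1155 = 3 × 5 × 7 × 11
gcd(693, 357, 1155) = 3 × 7 = 21.
Total pieces = 693/21 + 357/21 + 1155/21 = 33 + 17 + 55 = 105.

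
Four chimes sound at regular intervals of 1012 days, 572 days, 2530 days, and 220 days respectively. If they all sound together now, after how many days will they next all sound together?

65780 days

They coincide at every common multiple of the periods; the first is the LCM.
1012 = 2^2 × 11 × 23
572 = 2^2 × 11 × 13
2530 = 2 × 5 × 11 × 23
220 = 2^2 × 5 × 11
LCM(1012, 572, 2530, 220) = 2^2 × 5 × 11 × 13 × 23 = 65780.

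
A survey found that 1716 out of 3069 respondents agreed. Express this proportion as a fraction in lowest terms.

1716 = 2^2 × 3 × 11 × 13
3069 = 3^2 × 11 × 31
gcd(1716, 3069) = 3 × 11 = 33.
Divide numerator and denominator by 33: 1716/3069 = 52/93.

52/93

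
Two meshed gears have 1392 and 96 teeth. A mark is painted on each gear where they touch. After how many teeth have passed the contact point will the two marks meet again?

2784 teeth

The first simultaneous occurrence is after LCM of the individual periods.
1392 = 2^4 × 3 × 29
96 = 2^5 × 3
LCM(1392, 96) = 2^5 × 3 × 29 = 2784.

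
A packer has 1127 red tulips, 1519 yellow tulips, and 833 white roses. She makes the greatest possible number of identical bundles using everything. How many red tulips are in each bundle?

Number of bundles = gcd(1127, 1519, 833).
1127 = 7^2 × 23
1519 = 7^2 × 31
833 = 7^2 × 17
gcd(1127, 1519, 833) = 7^2 = 49.
red tulips per bundle = 1127 / 49 = 23.

23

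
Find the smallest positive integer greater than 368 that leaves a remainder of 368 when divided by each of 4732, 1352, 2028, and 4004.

312680

N − 368 must be a common multiple of 4732, 1352, 2028, and 4004.
4732 = 2^2 × 7 × 13^2
1352 = 2^3 × 13^2
2028 = 2^2 × 3 × 13^2
4004 = 2^2 × 7 × 11 × 13
LCM(4732, 1352, 2028, 4004) = 2^3 × 3 × 7 × 11 × 13^2 = 312312.
Smallest N > 368 is LCM + 368 = 312312 + 368 = 312680.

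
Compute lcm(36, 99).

36 = 2^2 × 3^2
99 = 3^2 × 11
LCM(36, 99) = 2^2 × 3^2 × 11 = 396.

396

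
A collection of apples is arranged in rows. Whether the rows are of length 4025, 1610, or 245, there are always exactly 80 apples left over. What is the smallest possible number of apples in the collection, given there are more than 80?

N − 80 must be a common multiple of 4025, 1610, and 245.
4025 = 5^2 × 7 × 23
1610 = 2 × 5 × 7 × 23
245 = 5 × 7^2
LCM(4025, 1610, 245) = 2 × 5^2 × 7^2 × 23 = 56350.
Smallest N > 80 is LCM + 80 = 56350 + 80 = 56430.

56430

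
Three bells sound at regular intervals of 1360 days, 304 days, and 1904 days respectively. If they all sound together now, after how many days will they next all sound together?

They coincide at every common multiple of the periods; the first is the LCM.
1360 = 2^4 × 5 × 17
304 = 2^4 × 19
1904 = 2^4 × 7 × 17
LCM(1360, 304, 1904) = 2^4 × 5 × 7 × 17 × 19 = 180880.

180880 days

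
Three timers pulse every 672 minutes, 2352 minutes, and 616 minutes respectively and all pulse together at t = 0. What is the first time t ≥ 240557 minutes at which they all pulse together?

Joint pulses occur at multiples of LCM(672, 2352, 616).
672 = 2^5 × 3 × 7
2352 = 2^4 × 3 × 7^2
616 = 2^3 × 7 × 11
LCM(672, 2352, 616) = 2^5 × 3 × 7^2 × 11 = 51744.
Smallest multiple of 51744 that is ≥ 240557: ⌈240557/51744⌉ × 51744 = 5 × 51744 = 258720.

258720 minutes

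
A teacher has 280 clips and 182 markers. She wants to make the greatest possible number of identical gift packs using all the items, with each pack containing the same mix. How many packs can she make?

By the Euclidean algorithm:
280 = 1 × 182 + 98
182 = 1 × 98 + 84
98 = 1 × 84 + 14
84 = 6 × 14 + 0
gcd(280, 182) = 14.

14 packs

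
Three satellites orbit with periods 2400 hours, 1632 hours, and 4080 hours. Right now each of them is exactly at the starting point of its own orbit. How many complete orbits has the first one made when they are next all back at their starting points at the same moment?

17 orbits

All finish a whole number of cycles simultaneously at t = LCM of the periods.
2400 = 2^5 × 3 × 5^2
1632 = 2^5 × 3 × 17
4080 = 2^4 × 3 × 5 × 17
LCM(2400, 1632, 4080) = 2^5 × 3 × 5^2 × 17 = 40800.
Orbits for period 2400: 40800 / 2400 = 17.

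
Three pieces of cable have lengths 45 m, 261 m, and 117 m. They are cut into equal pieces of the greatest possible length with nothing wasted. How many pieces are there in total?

Piece length = gcd(45, 261, 117).
45 = 3^2 × 5
261 = 3^2 × 29
117 = 3^2 × 13
gcd(45, 261, 117) = 3^2 = 9.
Total pieces = 45/9 + 261/9 + 117/9 = 5 + 29 + 13 = 47.

47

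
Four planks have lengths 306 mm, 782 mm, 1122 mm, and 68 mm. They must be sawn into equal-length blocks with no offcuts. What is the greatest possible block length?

This is the greatest common divisor of 306, 782, 1122, and 68.
306 = 2 × 3^2 × 17
782 = 2 × 17 × 23
1122 = 2 × 3 × 11 × 17
68 = 2^2 × 17
gcd(306, 782, 1122, 68) = 2 × 17 = 34.

34 mm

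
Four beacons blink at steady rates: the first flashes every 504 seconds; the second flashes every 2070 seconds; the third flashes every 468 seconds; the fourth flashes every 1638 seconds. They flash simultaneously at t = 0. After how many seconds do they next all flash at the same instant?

753480 seconds

We need the least common multiple of the intervals.
504 = 2^3 × 3^2 × 7
2070 = 2 × 3^2 × 5 × 23
468 = 2^2 × 3^2 × 13
1638 = 2 × 3^2 × 7 × 13
LCM(504, 2070, 468, 1638) = 2^3 × 3^2 × 5 × 7 × 13 × 23 = 753480.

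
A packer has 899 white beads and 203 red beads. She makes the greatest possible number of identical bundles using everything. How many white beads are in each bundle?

Number of bundles = gcd(899, 203).
899 = 29 × 31
203 = 7 × 29
gcd(899, 203) = 29.
white beads per bundle = 899 / 29 = 31.

31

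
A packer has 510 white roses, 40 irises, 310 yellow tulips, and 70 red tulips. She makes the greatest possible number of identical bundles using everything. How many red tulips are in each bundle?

7

Number of bundles = gcd(510, 40, 310, 70).
510 = 2 × 3 × 5 × 17
40 = 2^3 × 5
310 = 2 × 5 × 31
70 = 2 × 5 × 7
gcd(510, 40, 310, 70) = 2 × 5 = 10.
red tulips per bundle = 70 / 10 = 7.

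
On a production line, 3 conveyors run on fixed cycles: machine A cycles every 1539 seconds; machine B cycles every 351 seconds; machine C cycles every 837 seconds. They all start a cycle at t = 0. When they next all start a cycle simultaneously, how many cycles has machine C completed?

741 cycles

They are all back at their starting positions together after one LCM of the periods.
1539 = 3^4 × 19
351 = 3^3 × 13
837 = 3^3 × 31
LCM(1539, 351, 837) = 3^4 × 13 × 19 × 31 = 620217.
Cycles for period 837: 620217 / 837 = 741.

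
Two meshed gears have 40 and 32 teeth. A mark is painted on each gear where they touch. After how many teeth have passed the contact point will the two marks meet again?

160 teeth

The first simultaneous occurrence is after LCM of the individual periods.
40 = 2^3 × 5
32 = 2^5
LCM(40, 32) = 2^5 × 5 = 160.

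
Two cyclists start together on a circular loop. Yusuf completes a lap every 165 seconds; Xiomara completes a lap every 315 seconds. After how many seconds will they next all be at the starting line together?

3465 seconds

We need the least common multiple of the intervals.
165 = 3 × 5 × 11
315 = 3^2 × 5 × 7
LCM(165, 315) = 3^2 × 5 × 7 × 11 = 3465.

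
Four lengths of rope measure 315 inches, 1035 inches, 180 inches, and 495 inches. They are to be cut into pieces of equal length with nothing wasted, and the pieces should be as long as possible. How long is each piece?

The greatest length dividing all of 315, 1035, 180, and 495 is their gcd.
315 = 3^2 × 5 × 7
1035 = 3^2 × 5 × 23
180 = 2^2 × 3^2 × 5
495 = 3^2 × 5 × 11
gcd(315, 1035, 180, 495) = 3^2 × 5 = 45.

45 inches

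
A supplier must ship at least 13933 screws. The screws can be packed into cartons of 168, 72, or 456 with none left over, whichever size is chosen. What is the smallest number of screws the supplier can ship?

19152

The number of screws must be a common multiple of 168, 72, and 456, so a multiple of their LCM.
168 = 2^3 × 3 × 7
72 = 2^3 × 3^2
456 = 2^3 × 3 × 19
LCM(168, 72, 456) = 2^3 × 3^2 × 7 × 19 = 9576.
Smallest multiple of 9576 that is ≥ 13933: ⌈13933/9576⌉ × 9576 = 2 × 9576 = 19152.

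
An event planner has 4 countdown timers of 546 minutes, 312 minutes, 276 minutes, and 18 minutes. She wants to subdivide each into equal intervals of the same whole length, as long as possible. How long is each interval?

The interval must divide each timer length; the longest such is the gcd.
546 = 2 × 3 × 7 × 13
312 = 2^3 × 3 × 13
276 = 2^2 × 3 × 23
18 = 2 × 3^2
gcd(546, 312, 276, 18) = 2 × 3 = 6.

6 minutes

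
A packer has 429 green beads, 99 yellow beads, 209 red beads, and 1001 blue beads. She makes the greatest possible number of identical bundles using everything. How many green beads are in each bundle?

39

Number of bundles = gcd(429, 99, 209, 1001).
429 = 3 × 11 × 13
99 = 3^2 × 11
209 = 11 × 19
1001 = 7 × 11 × 13
gcd(429, 99, 209, 1001) = 11.
green beads per bundle = 429 / 11 = 39.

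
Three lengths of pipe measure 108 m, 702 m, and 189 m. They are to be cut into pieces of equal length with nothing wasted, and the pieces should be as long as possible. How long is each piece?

27 m

The greatest length dividing all of 108, 702, and 189 is their gcd.
108 = 2^2 × 3^3
702 = 2 × 3^3 × 13
189 = 3^3 × 7
gcd(108, 702, 189) = 3^3 = 27.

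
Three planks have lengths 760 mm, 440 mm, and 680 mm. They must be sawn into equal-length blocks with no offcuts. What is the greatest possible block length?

40 mm

The block length must divide every plank, so the greatest is gcd(760, 440, 680).
760 = 2^3 × 5 × 19
440 = 2^3 × 5 × 11
680 = 2^3 × 5 × 17
gcd(760, 440, 680) = 2^3 × 5 = 40.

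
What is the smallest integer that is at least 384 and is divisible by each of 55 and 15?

495

The integer must be a common multiple of 55 and 15, so a multiple of their LCM.
55 = 5 × 11
15 = 3 × 5
LCM(55, 15) = 3 × 5 × 11 = 165.
Smallest multiple of 165 that is ≥ 384: ⌈384/165⌉ × 165 = 3 × 165 = 495.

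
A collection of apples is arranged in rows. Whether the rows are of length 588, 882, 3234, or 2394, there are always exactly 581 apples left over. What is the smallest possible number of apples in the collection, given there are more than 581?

N − 581 must be a common multiple of 588, 882, 3234, and 2394.
588 = 2^2 × 3 × 7^2
882 = 2 × 3^2 × 7^2
3234 = 2 × 3 × 7^2 × 11
2394 = 2 × 3^2 × 7 × 19
LCM(588, 882, 3234, 2394) = 2^2 × 3^2 × 7^2 × 11 × 19 = 368676.
Smallest N > 581 is LCM + 581 = 368676 + 581 = 369257.

369257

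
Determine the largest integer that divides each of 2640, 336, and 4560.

2640 = 2^4 × 3 × 5 × 11
336 = 2^4 × 3 × 7
4560 = 2^4 × 3 × 5 × 19
gcd(2640, 336, 4560) = 2^4 × 3 = 48.

48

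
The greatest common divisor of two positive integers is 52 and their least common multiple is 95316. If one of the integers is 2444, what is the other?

For two integers, gcd × lcm = product, so the other is (52 × 95316) / 2444 = 4956432 / 2444 = 2028.

2028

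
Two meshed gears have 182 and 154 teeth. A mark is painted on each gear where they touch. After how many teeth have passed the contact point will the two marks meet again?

The first simultaneous occurrence is after LCM of the individual periods.
182 = 2 × 7 × 13
154 = 2 × 7 × 11
LCM(182, 154) = 2 × 7 × 11 × 13 = 2002.

2002 teeth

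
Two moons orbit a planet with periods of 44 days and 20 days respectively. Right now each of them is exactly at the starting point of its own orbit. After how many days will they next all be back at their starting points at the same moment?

They coincide at every common multiple of the periods; the first is the LCM.
44 = 2^2 × 11
20 = 2^2 × 5
LCM(44, 20) = 2^2 × 5 × 11 = 220.

220 days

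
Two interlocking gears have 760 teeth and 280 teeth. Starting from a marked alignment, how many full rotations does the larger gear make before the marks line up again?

All finish a whole number of cycles simultaneously at t = LCM of the periods.
760 = 2^3 × 5 × 19
280 = 2^3 × 5 × 7
LCM(760, 280) = 2^3 × 5 × 7 × 19 = 5320.
Rotations for period 760: 5320 / 760 = 7.

7 rotations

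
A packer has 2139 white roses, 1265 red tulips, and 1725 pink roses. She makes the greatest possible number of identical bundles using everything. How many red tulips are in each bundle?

Number of bundles = gcd(2139, 1265, 1725).
2139 = 3 × 23 × 31
1265 = 5 × 11 × 23
1725 = 3 × 5^2 × 23
gcd(2139, 1265, 1725) = 23.
red tulips per bundle = 1265 / 23 = 55.

55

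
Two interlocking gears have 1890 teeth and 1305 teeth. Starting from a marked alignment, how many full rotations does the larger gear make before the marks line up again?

29 rotations

All finish a whole number of cycles simultaneously at t = LCM of the periods.
1890 = 2 × 3^3 × 5 × 7
1305 = 3^2 × 5 × 29
LCM(1890, 1305) = 2 × 3^3 × 5 × 7 × 29 = 54810.
Rotations for period 1890: 54810 / 1890 = 29.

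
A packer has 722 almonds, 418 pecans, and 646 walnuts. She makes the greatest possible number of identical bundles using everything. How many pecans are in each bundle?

11

Number of bundles = gcd(722, 418, 646).
722 = 2 × 19^2
418 = 2 × 11 × 19
646 = 2 × 17 × 19
gcd(722, 418, 646) = 2 × 19 = 38.
pecans per bundle = 418 / 38 = 11.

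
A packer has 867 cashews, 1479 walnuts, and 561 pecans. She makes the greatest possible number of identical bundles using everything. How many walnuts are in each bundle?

Number of bundles = gcd(867, 1479, 561).
867 = 3 × 17^2
1479 = 3 × 17 × 29
561 = 3 × 11 × 17
gcd(867, 1479, 561) = 3 × 17 = 51.
walnuts per bundle = 1479 / 51 = 29.

29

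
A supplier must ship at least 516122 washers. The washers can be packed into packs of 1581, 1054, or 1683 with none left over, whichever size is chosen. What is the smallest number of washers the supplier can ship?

The number of washers must be a common multiple of 1581, 1054, and 1683, so a multiple of their LCM.
1581 = 3 × 17 × 31
1054 = 2 × 17 × 31
1683 = 3^2 × 11 × 17
LCM(1581, 1054, 1683) = 2 × 3^2 × 11 × 17 × 31 = 104346.
Smallest multiple of 104346 that is ≥ 516122: ⌈516122/104346⌉ × 104346 = 5 × 104346 = 521730.

521730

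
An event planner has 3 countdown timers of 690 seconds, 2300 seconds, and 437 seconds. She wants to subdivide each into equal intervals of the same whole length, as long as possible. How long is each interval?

The interval must divide each timer length; the longest such is the gcd.
690 = 2 × 3 × 5 × 23
2300 = 2^2 × 5^2 × 23
437 = 19 × 23
gcd(690, 2300, 437) = 23.

23 seconds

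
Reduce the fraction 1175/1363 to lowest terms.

1175 = 5^2 × 47
1363 = 29 × 47
gcd(1175, 1363) = 47.
Divide numerator and denominator by 47: 1175/1363 = 25/29.

25/29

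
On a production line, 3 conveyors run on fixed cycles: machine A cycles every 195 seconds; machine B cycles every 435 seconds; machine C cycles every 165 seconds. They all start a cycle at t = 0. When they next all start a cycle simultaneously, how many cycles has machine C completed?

The first common completion time is the LCM of the periods.
195 = 3 × 5 × 13
435 = 3 × 5 × 29
165 = 3 × 5 × 11
LCM(195, 435, 165) = 3 × 5 × 11 × 13 × 29 = 62205.
Cycles for period 165: 62205 / 165 = 377.

377 cycles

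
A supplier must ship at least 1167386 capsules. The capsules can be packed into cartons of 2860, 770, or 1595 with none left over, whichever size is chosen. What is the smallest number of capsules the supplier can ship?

1741740

The number of capsules must be a common multiple of 2860, 770, and 1595, so a multiple of their LCM.
2860 = 2^2 × 5 × 11 × 13
770 = 2 × 5 × 7 × 11
1595 = 5 × 11 × 29
LCM(2860, 770, 1595) = 2^2 × 5 × 7 × 11 × 13 × 29 = 580580.
Smallest multiple of 580580 that is ≥ 1167386: ⌈1167386/580580⌉ × 580580 = 3 × 580580 = 1741740.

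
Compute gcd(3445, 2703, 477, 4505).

3445 = 5 × 13 × 53
2703 = 3 × 17 × 53
477 = 3^2 × 53
4505 = 5 × 17 × 53
gcd(3445, 2703, 477, 4505) = 53.

53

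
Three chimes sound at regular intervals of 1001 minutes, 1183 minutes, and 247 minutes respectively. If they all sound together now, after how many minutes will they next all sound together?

The first simultaneous occurrence is after LCM of the individual periods.
1001 = 7 × 11 × 13
1183 = 7 × 13^2
247 = 13 × 19
LCM(1001, 1183, 247) = 7 × 11 × 13^2 × 19 = 247247.

247247 minutes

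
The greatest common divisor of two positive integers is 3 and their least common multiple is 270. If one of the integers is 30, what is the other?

27

For two integers, gcd × lcm = product, so the other is (3 × 270) / 30 = 810 / 30 = 27.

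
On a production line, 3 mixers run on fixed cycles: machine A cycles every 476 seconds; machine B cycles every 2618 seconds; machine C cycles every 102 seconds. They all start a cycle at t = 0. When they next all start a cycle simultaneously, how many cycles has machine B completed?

6 cycles

All finish a whole number of cycles simultaneously at t = LCM of the periods.
476 = 2^2 × 7 × 17
2618 = 2 × 7 × 11 × 17
102 = 2 × 3 × 17
LCM(476, 2618, 102) = 2^2 × 3 × 7 × 11 × 17 = 15708.
Cycles for period 2618: 15708 / 2618 = 6.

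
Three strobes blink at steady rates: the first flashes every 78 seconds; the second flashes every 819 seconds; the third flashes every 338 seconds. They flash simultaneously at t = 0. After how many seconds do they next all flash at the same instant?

They coincide at every common multiple of the periods; the first is the LCM.
78 = 2 × 3 × 13
819 = 3^2 × 7 × 13
338 = 2 × 13^2
LCM(78, 819, 338) = 2 × 3^2 × 7 × 13^2 = 21294.

21294 seconds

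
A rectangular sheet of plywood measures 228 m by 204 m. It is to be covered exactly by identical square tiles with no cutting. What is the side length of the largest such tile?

By the Euclidean algorithm:
228 = 1 × 204 + 24
204 = 8 × 24 + 12
24 = 2 × 12 + 0
gcd(228, 204) = 12.

12 m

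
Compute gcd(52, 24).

52 = 2^2 × 13
24 = 2^3 × 3
gcd(52, 24) = 2^2 = 4.

4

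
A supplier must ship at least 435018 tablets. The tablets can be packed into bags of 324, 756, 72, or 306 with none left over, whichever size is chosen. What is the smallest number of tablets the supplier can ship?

462672

The number of tablets must be a common multiple of 324, 756, 72, and 306, so a multiple of their LCM.
324 = 2^2 × 3^4
756 = 2^2 × 3^3 × 7
72 = 2^3 × 3^2
306 = 2 × 3^2 × 17
LCM(324, 756, 72, 306) = 2^3 × 3^4 × 7 × 17 = 77112.
Smallest multiple of 77112 that is ≥ 435018: ⌈435018/77112⌉ × 77112 = 6 × 77112 = 462672.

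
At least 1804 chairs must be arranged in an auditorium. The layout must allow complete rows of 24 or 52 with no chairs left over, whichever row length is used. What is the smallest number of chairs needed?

The number of chairs must be a common multiple of 24 and 52, so a multiple of their LCM.
24 = 2^3 × 3
52 = 2^2 × 13
LCM(24, 52) = 2^3 × 3 × 13 = 312.
Smallest multiple of 312 that is ≥ 1804: ⌈1804/312⌉ × 312 = 6 × 312 = 1872.

1872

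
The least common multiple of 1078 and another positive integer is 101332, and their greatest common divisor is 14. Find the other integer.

gcd × lcm = product of the two integers, so the other integer is (14 × 101332) / 1078 = 1316.

1316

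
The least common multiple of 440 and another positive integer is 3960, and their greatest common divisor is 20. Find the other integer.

180

gcd × lcm = product of the two integers, so the other integer is (20 × 3960) / 440 = 180.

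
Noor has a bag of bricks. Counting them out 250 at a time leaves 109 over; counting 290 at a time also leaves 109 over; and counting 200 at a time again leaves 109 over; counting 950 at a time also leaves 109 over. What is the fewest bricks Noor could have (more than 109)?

551109

N − 109 must be a common multiple of 250, 290, 200, and 950.
250 = 2 × 5^3
290 = 2 × 5 × 29
200 = 2^3 × 5^2
950 = 2 × 5^2 × 19
LCM(250, 290, 200, 950) = 2^3 × 5^3 × 19 × 29 = 551000.
Smallest N > 109 is LCM + 109 = 551000 + 109 = 551109.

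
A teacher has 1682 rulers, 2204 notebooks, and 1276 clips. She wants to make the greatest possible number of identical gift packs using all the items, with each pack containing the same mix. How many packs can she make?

The pack count must divide each quantity, so the greatest is gcd(1682, 2204, 1276).
1682 = 2 × 29^2
2204 = 2^2 × 19 × 29
1276 = 2^2 × 11 × 29
gcd(1682, 2204, 1276) = 2 × 29 = 58.

58 packs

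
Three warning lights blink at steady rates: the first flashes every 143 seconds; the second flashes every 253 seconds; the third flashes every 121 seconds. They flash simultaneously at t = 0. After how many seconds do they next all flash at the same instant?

36179 seconds

The first simultaneous occurrence is after LCM of the individual periods.
143 = 11 × 13
253 = 11 × 23
121 = 11^2
LCM(143, 253, 121) = 11^2 × 13 × 23 = 36179.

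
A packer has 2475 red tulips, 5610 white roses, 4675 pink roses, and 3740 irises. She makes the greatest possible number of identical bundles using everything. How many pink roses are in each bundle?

85

Number of bundles = gcd(2475, 5610, 4675, 3740).
2475 = 3^2 × 5^2 × 11
5610 = 2 × 3 × 5 × 11 × 17
4675 = 5^2 × 11 × 17
3740 = 2^2 × 5 × 11 × 17
gcd(2475, 5610, 4675, 3740) = 5 × 11 = 55.
pink roses per bundle = 4675 / 55 = 85.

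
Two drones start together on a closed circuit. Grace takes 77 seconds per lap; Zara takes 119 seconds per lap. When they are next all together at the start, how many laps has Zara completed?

The first common completion time is the LCM of the periods.
77 = 7 × 11
119 = 7 × 17
LCM(77, 119) = 7 × 11 × 17 = 1309.
Laps for period 119: 1309 / 119 = 11.

11 laps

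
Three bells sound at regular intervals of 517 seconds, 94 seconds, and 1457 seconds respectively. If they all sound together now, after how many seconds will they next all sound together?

The first simultaneous occurrence is after LCM of the individual periods.
517 = 11 × 47
94 = 2 × 47
1457 = 31 × 47
LCM(517, 94, 1457) = 2 × 11 × 31 × 47 = 32054.

32054 seconds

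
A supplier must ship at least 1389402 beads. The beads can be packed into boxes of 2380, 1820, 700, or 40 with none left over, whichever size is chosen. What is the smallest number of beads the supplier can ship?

The number of beads must be a common multiple of 2380, 1820, 700, and 40, so a multiple of their LCM.
2380 = 2^2 × 5 × 7 × 17
1820 = 2^2 × 5 × 7 × 13
700 = 2^2 × 5^2 × 7
40 = 2^3 × 5
LCM(2380, 1820, 700, 40) = 2^3 × 5^2 × 7 × 13 × 17 = 309400.
Smallest multiple of 309400 that is ≥ 1389402: ⌈1389402/309400⌉ × 309400 = 5 × 309400 = 1547000.

1547000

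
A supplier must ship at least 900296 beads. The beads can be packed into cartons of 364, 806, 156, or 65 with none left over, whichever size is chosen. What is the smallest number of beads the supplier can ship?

The number of beads must be a common multiple of 364, 806, 156, and 65, so a multiple of their LCM.
364 = 2^2 × 7 × 13
806 = 2 × 13 × 31
156 = 2^2 × 3 × 13
65 = 5 × 13
LCM(364, 806, 156, 65) = 2^2 × 3 × 5 × 7 × 13 × 31 = 169260.
Smallest multiple of 169260 that is ≥ 900296: ⌈900296/169260⌉ × 169260 = 6 × 169260 = 1015560.

1015560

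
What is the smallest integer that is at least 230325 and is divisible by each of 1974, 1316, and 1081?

The integer must be a common multiple of 1974, 1316, and 1081, so a multiple of their LCM.
1974 = 2 × 3 × 7 × 47
1316 = 2^2 × 7 × 47
1081 = 23 × 47
LCM(1974, 1316, 1081) = 2^2 × 3 × 7 × 23 × 47 = 90804.
Smallest multiple of 90804 that is ≥ 230325: ⌈230325/90804⌉ × 90804 = 3 × 90804 = 272412.

272412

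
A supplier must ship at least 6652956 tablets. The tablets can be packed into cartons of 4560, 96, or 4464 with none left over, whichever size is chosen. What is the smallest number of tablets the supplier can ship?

The number of tablets must be a common multiple of 4560, 96, and 4464, so a multiple of their LCM.
4560 = 2^4 × 3 × 5 × 19
96 = 2^5 × 3
4464 = 2^4 × 3^2 × 31
LCM(4560, 96, 4464) = 2^5 × 3^2 × 5 × 19 × 31 = 848160.
Smallest multiple of 848160 that is ≥ 6652956: ⌈6652956/848160⌉ × 848160 = 8 × 848160 = 6785280.

6785280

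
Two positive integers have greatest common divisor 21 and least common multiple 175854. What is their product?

For any two positive integers, gcd × lcm = product = 21 × 175854 = 3692934.

3692934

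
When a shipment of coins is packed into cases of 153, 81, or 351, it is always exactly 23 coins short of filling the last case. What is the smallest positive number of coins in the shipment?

17878

Being 23 short of a full case of size k means N ≡ −23 (mod k), i.e. N + 23 is a multiple of each size.
153 = 3^2 × 17
81 = 3^4
351 = 3^3 × 13
LCM(153, 81, 351) = 3^4 × 13 × 17 = 17901.
Smallest positive N is 17901 − 23 = 17878.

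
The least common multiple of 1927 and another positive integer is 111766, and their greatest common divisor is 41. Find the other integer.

gcd × lcm = product of the two integers, so the other integer is (41 × 111766) / 1927 = 2378.

2378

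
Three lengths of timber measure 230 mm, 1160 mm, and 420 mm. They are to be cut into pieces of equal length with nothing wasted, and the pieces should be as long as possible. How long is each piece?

The greatest length dividing all of 230, 1160, and 420 is their gcd.
230 = 2 × 5 × 23
1160 = 2^3 × 5 × 29
420 = 2^2 × 3 × 5 × 7
gcd(230, 1160, 420) = 2 × 5 = 10.

10 mm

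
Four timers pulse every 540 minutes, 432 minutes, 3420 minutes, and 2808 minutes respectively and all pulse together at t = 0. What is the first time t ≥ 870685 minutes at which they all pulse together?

1067040 minutes

Joint pulses occur at multiples of LCM(540, 432, 3420, 2808).
540 = 2^2 × 3^3 × 5
432 = 2^4 × 3^3
3420 = 2^2 × 3^2 × 5 × 19
2808 = 2^3 × 3^3 × 13
LCM(540, 432, 3420, 2808) = 2^4 × 3^3 × 5 × 13 × 19 = 533520.
Smallest multiple of 533520 that is ≥ 870685: ⌈870685/533520⌉ × 533520 = 2 × 533520 = 1067040.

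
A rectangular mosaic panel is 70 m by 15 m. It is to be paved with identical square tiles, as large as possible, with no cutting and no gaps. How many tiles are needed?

42

Tile side = gcd(70, 15).
70 = 2 × 5 × 7
15 = 3 × 5
gcd(70, 15) = 5.
Tiles: (70/5) × (15/5) = 14 × 3 = 42.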